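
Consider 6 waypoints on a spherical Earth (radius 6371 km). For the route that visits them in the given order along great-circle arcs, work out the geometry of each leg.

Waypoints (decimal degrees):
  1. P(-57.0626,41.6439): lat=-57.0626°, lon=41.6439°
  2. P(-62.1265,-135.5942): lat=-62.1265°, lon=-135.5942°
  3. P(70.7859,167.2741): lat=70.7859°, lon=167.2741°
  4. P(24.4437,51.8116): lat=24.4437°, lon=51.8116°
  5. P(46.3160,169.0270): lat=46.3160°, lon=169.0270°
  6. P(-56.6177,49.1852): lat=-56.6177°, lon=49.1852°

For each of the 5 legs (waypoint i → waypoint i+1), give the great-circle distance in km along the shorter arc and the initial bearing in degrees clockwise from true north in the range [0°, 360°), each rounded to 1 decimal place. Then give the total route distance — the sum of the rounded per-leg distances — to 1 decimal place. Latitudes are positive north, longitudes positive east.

Leg 1: dist=6759.7 km, bearing=181.5°
Leg 2: dist=15422.5 km, bearing=335.2°
Leg 3: dist=8319.0 km, bearing=301.6°
Leg 4: dist=9933.1 km, bearing=37.9°
Leg 5: dist=15841.1 km, bearing=231.6°
Total: 56275.4 km

Leg 1: φ1=-0.9959302, φ2=-1.0843120, Δφ=-0.0883817, Δλ=-3.0933884 rad; a=sin²(Δφ/2)+cosφ1·cosφ2·sin²(Δλ/2)=0.2560055673; c=2·atan2(√a, √(1-a))=1.061012163; dist=6371·c=6759.708 ≈ 6759.7 km; running total=6759.7 km
Leg 1 bearing: y=sinΔλ·cosφ2=-0.02252777, x=cosφ1·sinφ2-sinφ1·cosφ2·cosΔλ=-0.87255909; θ=atan2(y, x)=-178.5211° <0 so +360° → 181.4789° ≈ 181.5°
Leg 2: φ1=-1.0843120, φ2=1.2354470, Δφ=2.3197590, Δλ=5.2860490 rad; a=sin²(Δφ/2)+cosφ1·cosφ2·sin²(Δλ/2)=0.8756191917; c=2·atan2(√a, √(1-a))=2.420732658; dist=6371·c=15422.488 ≈ 15422.5 km; running total=22182.2 km
Leg 2 bearing: y=sinΔλ·cosφ2=-0.27641695, x=cosφ1·sinφ2-sinφ1·cosφ2·cosΔλ=0.59936179; θ=atan2(y, x)=-24.7585° <0 so +360° → 335.2415° ≈ 335.2°
Leg 3: φ1=1.2354470, φ2=0.4266230, Δφ=-0.8088240, Δλ=-2.0152008 rad; a=sin²(Δφ/2)+cosφ1·cosφ2·sin²(Δλ/2)=0.3690281442; c=2·atan2(√a, √(1-a))=1.305760637; dist=6371·c=8319.001 ≈ 8319.0 km; running total=30501.2 km
Leg 3 bearing: y=sinΔλ·cosφ2=-0.82194138, x=cosφ1·sinφ2-sinφ1·cosφ2·cosΔλ=0.50576462; θ=atan2(y, x)=-58.3948° <0 so +360° → 301.6052° ≈ 301.6°
Leg 4: φ1=0.4266230, φ2=0.8083667, Δφ=0.3817436, Δλ=2.0457947 rad; a=sin²(Δφ/2)+cosφ1·cosφ2·sin²(Δλ/2)=0.4941593001; c=2·atan2(√a, √(1-a))=1.559114661; dist=6371·c=9933.120 ≈ 9933.1 km; running total=40434.3 km
Leg 4 bearing: y=sinΔλ·cosφ2=0.61421766, x=cosφ1·sinφ2-sinφ1·cosφ2·cosΔλ=0.78905019; θ=atan2(y, x)=37.8981° ≈ 37.9°
Leg 5: φ1=0.8083667, φ2=-0.9881653, Δφ=-1.7965320, Δλ=-2.0916340 rad; a=sin²(Δφ/2)+cosφ1·cosφ2·sin²(Δλ/2)=0.8964781039; c=2·atan2(√a, √(1-a))=2.486442100; dist=6371·c=15841.123 ≈ 15841.1 km; running total=56275.4 km
Leg 5 bearing: y=sinΔλ·cosφ2=-0.47726473, x=cosφ1·sinφ2-sinφ1·cosφ2·cosΔλ=-0.37873319; θ=atan2(y, x)=-128.4337° <0 so +360° → 231.5663° ≈ 231.6°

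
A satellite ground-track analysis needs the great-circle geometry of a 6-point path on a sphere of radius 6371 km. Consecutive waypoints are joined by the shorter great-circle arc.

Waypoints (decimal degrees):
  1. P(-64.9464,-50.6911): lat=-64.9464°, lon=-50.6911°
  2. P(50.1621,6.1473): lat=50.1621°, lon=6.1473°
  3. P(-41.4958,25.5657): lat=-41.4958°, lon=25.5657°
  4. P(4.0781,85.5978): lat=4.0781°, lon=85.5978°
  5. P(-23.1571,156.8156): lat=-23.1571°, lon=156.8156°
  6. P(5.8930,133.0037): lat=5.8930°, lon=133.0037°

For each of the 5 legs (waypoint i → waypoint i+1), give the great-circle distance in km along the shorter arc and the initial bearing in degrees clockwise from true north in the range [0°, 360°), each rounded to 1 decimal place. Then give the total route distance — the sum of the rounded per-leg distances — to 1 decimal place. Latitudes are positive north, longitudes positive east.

Leg 1: dist=13696.6 km, bearing=39.8°
Leg 2: dist=10365.9 km, bearing=165.6°
Leg 3: dist=7891.4 km, bearing=66.1°
Leg 4: dist=8283.5 km, bearing=115.4°
Leg 5: dist=4138.4 km, bearing=318.4°
Total: 44375.8 km

Leg 1: φ1=-1.1335285, φ2=0.8754938, Δφ=2.0090223, Δλ=0.9920172 rad; a=sin²(Δφ/2)+cosφ1·cosφ2·sin²(Δλ/2)=0.7736114428; c=2·atan2(√a, √(1-a))=2.149838962; dist=6371·c=13696.624 ≈ 13696.6 km; running total=13696.6 km
Leg 1 bearing: y=sinΔλ·cosφ2=0.53628106, x=cosφ1·sinφ2-sinφ1·cosφ2·cosΔλ=0.64261166; θ=atan2(y, x)=39.8461° ≈ 39.8°
Leg 2: φ1=0.8754938, φ2=-0.7242383, Δφ=-1.5997321, Δλ=0.3389150 rad; a=sin²(Δφ/2)+cosφ1·cosφ2·sin²(Δλ/2)=0.5281130982; c=2·atan2(√a, √(1-a))=1.627052191; dist=6371·c=10365.9495 ≈ 10365.9 km; running total=24062.5 km
Leg 2 bearing: y=sinΔλ·cosφ2=0.24901698, x=cosφ1·sinφ2-sinφ1·cosφ2·cosΔλ=-0.96686564; θ=atan2(y, x)=165.5573° ≈ 165.6°
Leg 3: φ1=-0.7242383, φ2=0.0711763, Δφ=0.7954146, Δλ=1.0477578 rad; a=sin²(Δφ/2)+cosφ1·cosφ2·sin²(Δλ/2)=0.3369638686; c=2·atan2(√a, √(1-a))=1.238650564; dist=6371·c=7891.443 ≈ 7891.4 km; running total=31953.9 km
Leg 3 bearing: y=sinΔλ·cosφ2=0.86411194, x=cosφ1·sinφ2-sinφ1·cosφ2·cosΔλ=0.38338940; θ=atan2(y, x)=66.0741° ≈ 66.1°
Leg 4: φ1=0.0711763, φ2=-0.4041676, Δφ=-0.4753439, Δλ=1.2429851 rad; a=sin²(Δφ/2)+cosφ1·cosφ2·sin²(Δλ/2)=0.3663429431; c=2·atan2(√a, √(1-a))=1.300191696; dist=6371·c=8283.521 ≈ 8283.5 km; running total=40237.4 km
Leg 4 bearing: y=sinΔλ·cosφ2=0.87046978, x=cosφ1·sinφ2-sinφ1·cosφ2·cosΔλ=-0.41331045; θ=atan2(y, x)=115.3990° ≈ 115.4°
Leg 5: φ1=-0.4041676, φ2=0.1028523, Δφ=0.5070199, Δλ=-0.4155961 rad; a=sin²(Δφ/2)+cosφ1·cosφ2·sin²(Δλ/2)=0.1018283298; c=2·atan2(√a, √(1-a))=0.649571016; dist=6371·c=4138.417 ≈ 4138.4 km; running total=44375.8 km
Leg 5 bearing: y=sinΔλ·cosφ2=-0.40160173, x=cosφ1·sinφ2-sinφ1·cosφ2·cosΔλ=0.45227573; θ=atan2(y, x)=-41.6037° <0 so +360° → 318.3963° ≈ 318.4°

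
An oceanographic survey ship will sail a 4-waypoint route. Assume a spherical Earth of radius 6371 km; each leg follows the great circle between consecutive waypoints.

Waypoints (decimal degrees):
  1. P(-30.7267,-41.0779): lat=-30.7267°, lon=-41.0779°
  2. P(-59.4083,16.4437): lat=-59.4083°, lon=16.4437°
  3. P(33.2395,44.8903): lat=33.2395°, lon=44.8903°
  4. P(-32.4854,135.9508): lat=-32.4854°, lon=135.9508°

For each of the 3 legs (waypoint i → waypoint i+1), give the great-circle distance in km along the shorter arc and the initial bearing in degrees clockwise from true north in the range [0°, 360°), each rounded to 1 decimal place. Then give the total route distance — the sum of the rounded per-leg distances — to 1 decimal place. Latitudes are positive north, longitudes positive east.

Leg 1: dist=5289.1 km, bearing=144.4°
Leg 2: dist=10630.3 km, bearing=23.6°
Leg 3: dist=11998.6 km, bearing=117.6°
Total: 27918.0 km

Leg 1: φ1=-0.5362821, φ2=-1.0368704, Δφ=-0.5005884, Δλ=1.0039413 rad; a=sin²(Δφ/2)+cosφ1·cosφ2·sin²(Δλ/2)=0.1626286365; c=2·atan2(√a, √(1-a))=0.830180264; dist=6371·c=5289.078 ≈ 5289.1 km; running total=5289.1 km
Leg 1 bearing: y=sinΔλ·cosφ2=0.42931906, x=cosφ1·sinφ2-sinφ1·cosφ2·cosΔλ=-0.60033940; θ=atan2(y, x)=144.4304° ≈ 144.4°
Leg 2: φ1=-1.0368704, φ2=0.5801387, Δφ=1.6170092, Δλ=0.4964868 rad; a=sin²(Δφ/2)+cosφ1·cosφ2·sin²(Δλ/2)=0.5487944419; c=2·atan2(√a, √(1-a))=1.668540778; dist=6371·c=10630.273 ≈ 10630.3 km; running total=15919.4 km
Leg 2 bearing: y=sinΔλ·cosφ2=0.39840398, x=cosφ1·sinφ2-sinφ1·cosφ2·cosΔλ=0.91200366; θ=atan2(y, x)=23.5979° ≈ 23.6°
Leg 3: φ1=0.5801387, φ2=-0.5669772, Δφ=-1.1471159, Δλ=1.5893055 rad; a=sin²(Δφ/2)+cosφ1·cosφ2·sin²(Δλ/2)=0.6537276879; c=2·atan2(√a, √(1-a))=1.883314046; dist=6371·c=11998.594 ≈ 11998.6 km; running total=27918.0 km
Leg 3 bearing: y=sinΔλ·cosφ2=0.84338384, x=cosφ1·sinφ2-sinφ1·cosφ2·cosΔλ=-0.44065279; θ=atan2(y, x)=117.5863° ≈ 117.6°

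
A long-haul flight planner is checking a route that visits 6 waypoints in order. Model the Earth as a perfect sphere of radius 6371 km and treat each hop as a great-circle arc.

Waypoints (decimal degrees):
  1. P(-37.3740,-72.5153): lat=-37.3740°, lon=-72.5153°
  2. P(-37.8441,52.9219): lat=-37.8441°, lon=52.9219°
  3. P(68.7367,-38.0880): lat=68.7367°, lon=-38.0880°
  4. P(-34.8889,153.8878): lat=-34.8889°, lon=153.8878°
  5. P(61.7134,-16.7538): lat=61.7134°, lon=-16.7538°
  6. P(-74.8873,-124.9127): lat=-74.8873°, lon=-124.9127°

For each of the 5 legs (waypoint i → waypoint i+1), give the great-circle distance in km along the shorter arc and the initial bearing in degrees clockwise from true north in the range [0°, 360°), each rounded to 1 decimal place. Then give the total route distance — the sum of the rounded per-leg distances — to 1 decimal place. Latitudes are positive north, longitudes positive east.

Leg 1: φ1=-0.6522994, φ2=-0.6605041, Δφ=-0.0082048, Δλ=2.1892921 rad; a=sin²(Δφ/2)+cosφ1·cosφ2·sin²(Δλ/2)=0.4957244321; c=2·atan2(√a, √(1-a))=1.562245087; dist=6371·c=9953.063 ≈ 9953.1 km; running total=9953.1 km
Leg 1 bearing: y=sinΔλ·cosφ2=0.64339545, x=cosφ1·sinφ2-sinφ1·cosφ2·cosΔλ=-0.76548624; θ=atan2(y, x)=139.9528° ≈ 140.0°
Leg 2: φ1=-0.6605041, φ2=1.1996817, Δφ=1.8601859, Δλ=-1.5884224 rad; a=sin²(Δφ/2)+cosφ1·cosφ2·sin²(Δλ/2)=0.7883983752; c=2·atan2(√a, √(1-a))=2.185598278; dist=6371·c=13924.447 ≈ 13924.4 km; running total=23877.5 km
Leg 2 bearing: y=sinΔλ·cosφ2=-0.36259804, x=cosφ1·sinφ2-sinφ1·cosφ2·cosΔλ=0.73200285; θ=atan2(y, x)=-26.3515° <0 so +360° → 333.6485° ≈ 333.6°
Leg 3: φ1=1.1996817, φ2=-0.6089262, Δφ=-1.8086079, Δλ=3.3506098 rad; a=sin²(Δφ/2)+cosφ1·cosφ2·sin²(Δλ/2)=0.9120228519; c=2·atan2(√a, √(1-a))=2.539311979; dist=6371·c=16177.957 ≈ 16178.0 km; running total=40055.5 km
Leg 3 bearing: y=sinΔλ·cosφ2=-0.17020331, x=cosφ1·sinφ2-sinφ1·cosφ2·cosΔλ=0.54035129; θ=atan2(y, x)=-17.4837° <0 so +360° → 342.5163° ≈ 342.5°
Leg 4: φ1=-0.6089262, φ2=1.0771020, Δφ=1.6860282, Δλ=-2.9782578 rad; a=sin²(Δφ/2)+cosφ1·cosφ2·sin²(Δλ/2)=0.9436097124; c=2·atan2(√a, √(1-a))=2.662079049; dist=6371·c=16960.106 ≈ 16960.1 km; running total=57015.6 km
Leg 4 bearing: y=sinΔλ·cosφ2=-0.07705781, x=cosφ1·sinφ2-sinφ1·cosφ2·cosΔλ=0.45486678; θ=atan2(y, x)=-9.6150° <0 so +360° → 350.3850° ≈ 350.4°
Leg 5: φ1=1.0771020, φ2=-1.3070300, Δφ=-2.3841320, Δλ=-1.8877289 rad; a=sin²(Δφ/2)+cosφ1·cosφ2·sin²(Δλ/2)=0.9443188415; c=2·atan2(√a, √(1-a))=2.665162358; dist=6371·c=16979.749 ≈ 16979.7 km; running total=73995.3 km
Leg 5 bearing: y=sinΔλ·cosφ2=-0.24773364, x=cosφ1·sinφ2-sinφ1·cosφ2·cosΔλ=-0.38594185; θ=atan2(y, x)=-147.3038° <0 so +360° → 212.6962° ≈ 212.7°

Leg 1: dist=9953.1 km, bearing=140.0°
Leg 2: dist=13924.4 km, bearing=333.6°
Leg 3: dist=16178.0 km, bearing=342.5°
Leg 4: dist=16960.1 km, bearing=350.4°
Leg 5: dist=16979.7 km, bearing=212.7°
Total: 73995.3 km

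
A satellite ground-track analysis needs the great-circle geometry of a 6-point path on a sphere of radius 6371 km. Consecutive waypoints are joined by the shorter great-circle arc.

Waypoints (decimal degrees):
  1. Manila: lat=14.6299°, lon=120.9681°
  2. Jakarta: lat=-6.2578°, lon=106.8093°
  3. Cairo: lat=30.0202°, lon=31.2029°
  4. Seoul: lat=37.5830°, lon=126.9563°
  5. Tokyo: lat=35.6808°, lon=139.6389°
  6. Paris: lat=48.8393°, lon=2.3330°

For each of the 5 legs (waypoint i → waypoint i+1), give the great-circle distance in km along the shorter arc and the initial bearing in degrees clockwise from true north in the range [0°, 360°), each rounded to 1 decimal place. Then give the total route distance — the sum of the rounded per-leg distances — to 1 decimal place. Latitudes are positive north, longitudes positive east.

Leg 1: φ1=0.2553399, φ2=-0.1092192, Δφ=-0.3645591, Δλ=-0.2471177 rad; a=sin²(Δφ/2)+cosφ1·cosφ2·sin²(Δλ/2)=0.0474686910; c=2·atan2(√a, √(1-a))=0.439269388; dist=6371·c=2798.585 ≈ 2798.6 km; running total=2798.6 km
Leg 1 bearing: y=sinΔλ·cosφ2=-0.24315271, x=cosφ1·sinφ2-sinφ1·cosφ2·cosΔλ=-0.34891033; θ=atan2(y, x)=-145.1277° <0 so +360° → 214.8723° ≈ 214.9°
Leg 2: φ1=-0.1092192, φ2=0.5239513, Δφ=0.6331705, Δλ=-1.3195806 rad; a=sin²(Δφ/2)+cosφ1·cosφ2·sin²(Δλ/2)=0.4202913101; c=2·atan2(√a, √(1-a))=1.410695870; dist=6371·c=8987.543 ≈ 8987.5 km; running total=11786.1 km
Leg 2 bearing: y=sinΔλ·cosφ2=-0.83867088, x=cosφ1·sinφ2-sinφ1·cosφ2·cosΔλ=0.52078523; θ=atan2(y, x)=-58.1612° <0 so +360° → 301.8388° ≈ 301.8°
Leg 3: φ1=0.5239513, φ2=0.6559471, Δφ=0.1319958, Δλ=1.6712121 rad; a=sin²(Δφ/2)+cosφ1·cosφ2·sin²(Δλ/2)=0.3818221597; c=2·atan2(√a, √(1-a))=1.332182783; dist=6371·c=8487.337 ≈ 8487.3 km; running total=20273.4 km
Leg 3 bearing: y=sinΔλ·cosφ2=0.78847863, x=cosφ1·sinφ2-sinφ1·cosφ2·cosΔλ=0.56783576; θ=atan2(y, x)=54.2398° ≈ 54.2°
Leg 4: φ1=0.6559471, φ2=0.6227474, Δφ=-0.0331997, Δλ=0.2213531 rad; a=sin²(Δφ/2)+cosφ1·cosφ2·sin²(Δλ/2)=0.0081283511; c=2·atan2(√a, √(1-a))=0.180559912; dist=6371·c=1150.347 ≈ 1150.3 km; running total=21423.7 km
Leg 4 bearing: y=sinΔλ·cosφ2=0.17833581, x=cosφ1·sinφ2-sinφ1·cosφ2·cosΔλ=-0.02110600; θ=atan2(y, x)=96.7495° ≈ 96.7°
Leg 5: φ1=0.6227474, φ2=0.8524066, Δφ=0.2296591, Δλ=-2.3964400 rad; a=sin²(Δφ/2)+cosφ1·cosφ2·sin²(Δλ/2)=0.4769069223; c=2·atan2(√a, √(1-a))=1.524593735; dist=6371·c=9713.187 ≈ 9713.2 km; running total=31136.9 km
Leg 5 bearing: y=sinΔλ·cosφ2=-0.44629672, x=cosφ1·sinφ2-sinφ1·cosφ2·cosΔλ=0.89369238; θ=atan2(y, x)=-26.5369° <0 so +360° → 333.4631° ≈ 333.5°

Leg 1: dist=2798.6 km, bearing=214.9°
Leg 2: dist=8987.5 km, bearing=301.8°
Leg 3: dist=8487.3 km, bearing=54.2°
Leg 4: dist=1150.3 km, bearing=96.7°
Leg 5: dist=9713.2 km, bearing=333.5°
Total: 31136.9 km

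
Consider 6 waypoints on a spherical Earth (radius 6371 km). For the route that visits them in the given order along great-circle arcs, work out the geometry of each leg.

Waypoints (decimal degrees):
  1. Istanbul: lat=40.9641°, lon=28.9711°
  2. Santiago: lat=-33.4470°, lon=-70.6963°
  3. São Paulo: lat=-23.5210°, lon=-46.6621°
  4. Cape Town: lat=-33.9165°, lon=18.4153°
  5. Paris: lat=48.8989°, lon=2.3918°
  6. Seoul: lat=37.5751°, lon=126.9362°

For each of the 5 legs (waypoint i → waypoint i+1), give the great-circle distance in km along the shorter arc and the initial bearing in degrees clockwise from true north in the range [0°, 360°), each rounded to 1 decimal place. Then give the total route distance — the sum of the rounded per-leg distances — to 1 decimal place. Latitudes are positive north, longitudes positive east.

Leg 1: φ1=0.7149584, φ2=-0.5837603, Δφ=-1.2987187, Δλ=-1.7395243 rad; a=sin²(Δφ/2)+cosφ1·cosφ2·sin²(Δλ/2)=0.7335714796; c=2·atan2(√a, √(1-a))=2.056853054; dist=6371·c=13104.211 ≈ 13104.2 km; running total=13104.2 km
Leg 1 bearing: y=sinΔλ·cosφ2=-0.82254691, x=cosφ1·sinφ2-sinφ1·cosφ2·cosΔλ=-0.32433630; θ=atan2(y, x)=-111.5197° <0 so +360° → 248.4803° ≈ 248.5°
Leg 2: φ1=-0.5837603, φ2=-0.4105189, Δφ=0.1732414, Δλ=0.4194759 rad; a=sin²(Δφ/2)+cosφ1·cosφ2·sin²(Δλ/2)=0.0406491891; c=2·atan2(√a, √(1-a))=0.406015944; dist=6371·c=2586.728 ≈ 2586.7 km; running total=15690.9 km
Leg 2 bearing: y=sinΔλ·cosφ2=0.37344239, x=cosφ1·sinφ2-sinφ1·cosφ2·cosΔλ=0.12856170; θ=atan2(y, x)=71.0034° ≈ 71.0°
Leg 3: φ1=-0.4105189, φ2=-0.5919546, Δφ=-0.1814357, Δλ=1.1358149 rad; a=sin²(Δφ/2)+cosφ1·cosφ2·sin²(Δλ/2)=0.2283387110; c=2·atan2(√a, √(1-a))=0.996406570; dist=6371·c=6348.106 ≈ 6348.1 km; running total=22039.0 km
Leg 3 bearing: y=sinΔλ·cosφ2=0.75257408, x=cosφ1·sinφ2-sinφ1·cosφ2·cosΔλ=-0.37206563; θ=atan2(y, x)=116.3074° ≈ 116.3°
Leg 4: φ1=-0.5919546, φ2=0.8534468, Δφ=1.4454014, Δλ=-0.2796628 rad; a=sin²(Δφ/2)+cosφ1·cosφ2·sin²(Δλ/2)=0.4480641438; c=2·atan2(√a, √(1-a))=1.466736917; dist=6371·c=9344.581 ≈ 9344.6 km; running total=31383.6 km
Leg 4 bearing: y=sinΔλ·cosφ2=-0.18146033, x=cosφ1·sinφ2-sinφ1·cosφ2·cosΔλ=0.97789714; θ=atan2(y, x)=-10.5123° <0 so +360° → 349.4877° ≈ 349.5°
Leg 5: φ1=0.8534468, φ2=0.6558092, Δφ=-0.1976376, Δλ=2.1737098 rad; a=sin²(Δφ/2)+cosφ1·cosφ2·sin²(Δλ/2)=0.4179621308; c=2·atan2(√a, √(1-a))=1.405975348; dist=6371·c=8957.469 ≈ 8957.5 km; running total=40341.1 km
Leg 5 bearing: y=sinΔλ·cosφ2=0.65281704, x=cosφ1·sinφ2-sinφ1·cosφ2·cosΔλ=0.73953300; θ=atan2(y, x)=41.4362° ≈ 41.4°

Leg 1: dist=13104.2 km, bearing=248.5°
Leg 2: dist=2586.7 km, bearing=71.0°
Leg 3: dist=6348.1 km, bearing=116.3°
Leg 4: dist=9344.6 km, bearing=349.5°
Leg 5: dist=8957.5 km, bearing=41.4°
Total: 40341.1 km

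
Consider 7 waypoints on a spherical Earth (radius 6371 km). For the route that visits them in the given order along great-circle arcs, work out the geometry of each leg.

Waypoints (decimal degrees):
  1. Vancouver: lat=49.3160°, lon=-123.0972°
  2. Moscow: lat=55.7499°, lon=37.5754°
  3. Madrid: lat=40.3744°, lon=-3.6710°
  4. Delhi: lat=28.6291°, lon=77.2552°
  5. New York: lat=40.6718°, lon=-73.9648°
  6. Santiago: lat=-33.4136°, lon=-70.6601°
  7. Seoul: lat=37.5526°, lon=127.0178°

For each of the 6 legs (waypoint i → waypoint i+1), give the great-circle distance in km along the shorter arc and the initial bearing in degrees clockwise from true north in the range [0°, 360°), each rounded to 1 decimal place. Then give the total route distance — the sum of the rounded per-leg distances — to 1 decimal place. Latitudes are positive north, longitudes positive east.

Leg 1: φ1=0.8607266, φ2=0.9730193, Δφ=0.1122927, Δλ=2.8042659 rad; a=sin²(Δφ/2)+cosφ1·cosφ2·sin²(Δλ/2)=0.3596967370; c=2·atan2(√a, √(1-a))=1.286370361; dist=6371·c=8195.466 ≈ 8195.5 km; running total=8195.5 km
Leg 1 bearing: y=sinΔλ·cosφ2=0.18626960, x=cosφ1·sinφ2-sinφ1·cosφ2·cosΔλ=0.94157507; θ=atan2(y, x)=11.1902° ≈ 11.2°
Leg 2: φ1=0.9730193, φ2=0.7046662, Δφ=-0.2683531, Δλ=-0.7198855 rad; a=sin²(Δφ/2)+cosφ1·cosφ2·sin²(Δλ/2)=0.0710874583; c=2·atan2(√a, √(1-a))=0.539773554; dist=6371·c=3438.897 ≈ 3438.9 km; running total=11634.4 km
Leg 2 bearing: y=sinΔλ·cosφ2=-0.50227199, x=cosφ1·sinφ2-sinφ1·cosφ2·cosΔλ=-0.10889891; θ=atan2(y, x)=-102.2331° <0 so +360° → 257.7669° ≈ 257.8°
Leg 3: φ1=0.7046662, φ2=0.4996721, Δφ=-0.2049942, Δλ=1.4124286 rad; a=sin²(Δφ/2)+cosφ1·cosφ2·sin²(Δλ/2)=0.2920840690; c=2·atan2(√a, √(1-a))=1.141939019; dist=6371·c=7275.293 ≈ 7275.3 km; running total=18909.7 km
Leg 3 bearing: y=sinΔλ·cosφ2=0.86675573, x=cosφ1·sinφ2-sinφ1·cosφ2·cosΔλ=0.27535136; θ=atan2(y, x)=72.3760° ≈ 72.4°
Leg 4: φ1=0.4996721, φ2=0.7098568, Δφ=0.2101848, Δλ=-2.6392869 rad; a=sin²(Δφ/2)+cosφ1·cosφ2·sin²(Δλ/2)=0.6356130867; c=2·atan2(√a, √(1-a))=1.845463056; dist=6371·c=11757.445 ≈ 11757.4 km; running total=30667.1 km
Leg 4 bearing: y=sinΔλ·cosφ2=-0.36515655, x=cosφ1·sinφ2-sinφ1·cosφ2·cosΔλ=0.89055997; θ=atan2(y, x)=-22.2951° <0 so +360° → 337.7049° ≈ 337.7°
Leg 5: φ1=0.7098568, φ2=-0.5831773, Δφ=-1.2930342, Δλ=0.0576779 rad; a=sin²(Δφ/2)+cosφ1·cosφ2·sin²(Δλ/2)=0.3634242507; c=2·atan2(√a, √(1-a))=1.294128727; dist=6371·c=8244.894 ≈ 8244.9 km; running total=38912.0 km
Leg 5 bearing: y=sinΔλ·cosφ2=0.04811804, x=cosφ1·sinφ2-sinφ1·cosφ2·cosΔλ=-0.96076684; θ=atan2(y, x)=177.1329° ≈ 177.1°
Leg 6: φ1=-0.5831773, φ2=0.6554165, Δφ=1.2385938, Δλ=3.4501302 rad; a=sin²(Δφ/2)+cosφ1·cosφ2·sin²(Δλ/2)=0.9830713790; c=2·atan2(√a, √(1-a))=2.880632741; dist=6371·c=18352.511 ≈ 18352.5 km; running total=57264.5 km
Leg 6 bearing: y=sinΔλ·cosφ2=-0.24074429, x=cosφ1·sinφ2-sinφ1·cosφ2·cosΔλ=0.09279201; θ=atan2(y, x)=-68.9214° <0 so +360° → 291.0786° ≈ 291.1°

Leg 1: dist=8195.5 km, bearing=11.2°
Leg 2: dist=3438.9 km, bearing=257.8°
Leg 3: dist=7275.3 km, bearing=72.4°
Leg 4: dist=11757.4 km, bearing=337.7°
Leg 5: dist=8244.9 km, bearing=177.1°
Leg 6: dist=18352.5 km, bearing=291.1°
Total: 57264.5 km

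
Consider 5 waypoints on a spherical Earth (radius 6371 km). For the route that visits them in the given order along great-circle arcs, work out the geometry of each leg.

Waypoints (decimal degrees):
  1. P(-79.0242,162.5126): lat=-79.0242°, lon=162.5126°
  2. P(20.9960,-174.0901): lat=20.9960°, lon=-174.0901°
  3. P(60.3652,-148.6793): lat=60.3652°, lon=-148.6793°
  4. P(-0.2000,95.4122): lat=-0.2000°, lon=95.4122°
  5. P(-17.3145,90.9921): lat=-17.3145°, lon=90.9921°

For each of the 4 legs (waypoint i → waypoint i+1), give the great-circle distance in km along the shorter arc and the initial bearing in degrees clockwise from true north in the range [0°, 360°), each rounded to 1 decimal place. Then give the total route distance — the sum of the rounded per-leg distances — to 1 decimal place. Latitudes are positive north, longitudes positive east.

Leg 1: dist=11216.4 km, bearing=22.2°
Leg 2: dist=4808.8 km, bearing=18.0°
Leg 3: dist=11414.7 km, bearing=292.8°
Leg 4: dist=1963.6 km, bearing=194.0°
Total: 29403.5 km

Leg 1: φ1=-1.3792325, φ2=0.3664493, Δφ=1.7456818, Δλ=-5.8748254 rad; a=sin²(Δφ/2)+cosφ1·cosφ2·sin²(Δλ/2)=0.5943057104; c=2·atan2(√a, √(1-a))=1.760544324; dist=6371·c=11216.428 ≈ 11216.4 km; running total=11216.4 km
Leg 1 bearing: y=sinΔλ·cosφ2=0.37073906, x=cosφ1·sinφ2-sinφ1·cosφ2·cosΔλ=0.90938346; θ=atan2(y, x)=22.1798° ≈ 22.2°
Leg 2: φ1=0.3664493, φ2=1.0535715, Δφ=0.6871222, Δλ=0.4435021 rad; a=sin²(Δφ/2)+cosφ1·cosφ2·sin²(Δλ/2)=0.1357934687; c=2·atan2(√a, √(1-a))=0.754793467; dist=6371·c=4808.789 ≈ 4808.8 km; running total=16025.2 km
Leg 2 bearing: y=sinΔλ·cosφ2=0.21217970, x=cosφ1·sinφ2-sinφ1·cosφ2·cosΔλ=0.65145544; θ=atan2(y, x)=18.0405° ≈ 18.0°
Leg 3: φ1=1.0535715, φ2=-0.0034907, Δφ=-1.0570622, Δλ=4.2602004 rad; a=sin²(Δφ/2)+cosφ1·cosφ2·sin²(Δλ/2)=0.6095420276; c=2·atan2(√a, √(1-a))=1.791671947; dist=6371·c=11414.742 ≈ 11414.7 km; running total=27439.9 km
Leg 3 bearing: y=sinΔλ·cosφ2=-0.89948749, x=cosφ1·sinφ2-sinφ1·cosφ2·cosΔλ=0.37805348; θ=atan2(y, x)=-67.2030° <0 so +360° → 292.7970° ≈ 292.8°
Leg 4: φ1=-0.0034907, φ2=-0.3021950, Δφ=-0.2987044, Δλ=-0.0771453 rad; a=sin²(Δφ/2)+cosφ1·cosφ2·sin²(Δλ/2)=0.0235604299; c=2·atan2(√a, √(1-a))=0.308206567; dist=6371·c=1963.584 ≈ 1963.6 km; running total=29403.5 km
Leg 4 bearing: y=sinΔλ·cosφ2=-0.07357647, x=cosφ1·sinφ2-sinφ1·cosφ2·cosΔλ=-0.29429211; θ=atan2(y, x)=-165.9631° <0 so +360° → 194.0369° ≈ 194.0°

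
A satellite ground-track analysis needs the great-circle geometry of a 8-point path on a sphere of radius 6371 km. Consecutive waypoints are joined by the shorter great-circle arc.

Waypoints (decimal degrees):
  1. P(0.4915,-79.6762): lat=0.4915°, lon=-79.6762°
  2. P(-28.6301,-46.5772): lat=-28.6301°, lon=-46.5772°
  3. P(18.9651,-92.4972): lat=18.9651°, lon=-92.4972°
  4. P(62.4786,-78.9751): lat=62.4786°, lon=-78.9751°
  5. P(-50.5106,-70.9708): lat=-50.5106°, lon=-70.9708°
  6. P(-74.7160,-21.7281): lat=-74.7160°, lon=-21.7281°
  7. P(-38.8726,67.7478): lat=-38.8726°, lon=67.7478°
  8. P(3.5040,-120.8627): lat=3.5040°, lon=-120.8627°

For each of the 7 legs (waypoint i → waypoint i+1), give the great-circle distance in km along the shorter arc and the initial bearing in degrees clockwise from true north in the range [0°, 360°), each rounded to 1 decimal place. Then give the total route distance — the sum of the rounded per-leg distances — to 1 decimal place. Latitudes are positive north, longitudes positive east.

Leg 1: dist=4783.2 km, bearing=135.4°
Leg 2: dist=7233.9 km, bearing=311.5°
Leg 3: dist=4949.6 km, bearing=8.9°
Leg 4: dist=12583.7 km, bearing=174.5°
Leg 5: dist=3487.4 km, bearing=157.4°
Leg 6: dist=5849.7 km, bearing=101.5°
Leg 7: dist=15986.9 km, bearing=165.4°
Total: 54874.4 km

Leg 1: φ1=0.0085783, φ2=-0.4996895, Δφ=-0.5082678, Δλ=0.5776865 rad; a=sin²(Δφ/2)+cosφ1·cosφ2·sin²(Δλ/2)=0.1344184755; c=2·atan2(√a, √(1-a))=0.750771087; dist=6371·c=4783.163 ≈ 4783.2 km; running total=4783.2 km
Leg 1 bearing: y=sinΔλ·cosφ2=0.47931799, x=cosφ1·sinφ2-sinφ1·cosφ2·cosΔλ=-0.48544295; θ=atan2(y, x)=135.3637° ≈ 135.4°
Leg 2: φ1=-0.4996895, φ2=0.3310034, Δφ=0.8306929, Δλ=-0.8014552 rad; a=sin²(Δφ/2)+cosφ1·cosφ2·sin²(Δλ/2)=0.2891310808; c=2·atan2(√a, √(1-a))=1.135435234; dist=6371·c=7233.858 ≈ 7233.9 km; running total=12017.1 km
Leg 2 bearing: y=sinΔλ·cosφ2=-0.67937373, x=cosφ1·sinφ2-sinφ1·cosφ2·cosΔλ=0.60049024; θ=atan2(y, x)=-48.5269° <0 so +360° → 311.4731° ≈ 311.5°
Leg 3: φ1=0.3310034, φ2=1.0904573, Δφ=0.7594538, Δλ=0.2360052 rad; a=sin²(Δφ/2)+cosφ1·cosφ2·sin²(Δλ/2)=0.1434507360; c=2·atan2(√a, √(1-a))=0.776888242; dist=6371·c=4949.555 ≈ 4949.6 km; running total=16966.7 km
Leg 3 bearing: y=sinΔλ·cosφ2=0.10804371, x=cosφ1·sinφ2-sinφ1·cosφ2·cosΔλ=0.69268828; θ=atan2(y, x)=8.8654° ≈ 8.9°
Leg 4: φ1=1.0904573, φ2=-0.8815763, Δφ=-1.9720336, Δλ=0.1397014 rad; a=sin²(Δφ/2)+cosφ1·cosφ2·sin²(Δλ/2)=0.6967102188; c=2·atan2(√a, √(1-a))=1.975145432; dist=6371·c=12583.652 ≈ 12583.7 km; running total=29550.4 km
Leg 4 bearing: y=sinΔλ·cosφ2=0.08855237, x=cosφ1·sinφ2-sinφ1·cosφ2·cosΔλ=-0.91508406; θ=atan2(y, x)=174.4727° ≈ 174.5°
Leg 5: φ1=-0.8815763, φ2=-1.3040402, Δφ=-0.4224639, Δλ=0.8594472 rad; a=sin²(Δφ/2)+cosφ1·cosφ2·sin²(Δλ/2)=0.0730559686; c=2·atan2(√a, √(1-a))=0.547385711; dist=6371·c=3487.394 ≈ 3487.4 km; running total=33037.8 km
Leg 5 bearing: y=sinΔλ·cosφ2=0.19967500, x=cosφ1·sinφ2-sinφ1·cosφ2·cosΔλ=-0.48062987; θ=atan2(y, x)=157.4398° ≈ 157.4°
Leg 6: φ1=-1.3040402, φ2=-0.6784549, Δφ=0.6255853, Δλ=1.5616491 rad; a=sin²(Δφ/2)+cosφ1·cosφ2·sin²(Δλ/2)=0.1963645814; c=2·atan2(√a, √(1-a))=0.918175356; dist=6371·c=5849.695 ≈ 5849.7 km; running total=38887.5 km
Leg 6 bearing: y=sinΔλ·cosφ2=0.77851079, x=cosφ1·sinφ2-sinφ1·cosφ2·cosΔλ=-0.15856568; θ=atan2(y, x)=101.5124° ≈ 101.5°
Leg 7: φ1=-0.6784549, φ2=0.0611563, Δφ=0.7396112, Δλ=-3.2918742 rad; a=sin²(Δφ/2)+cosφ1·cosφ2·sin²(Δλ/2)=0.9033432752; c=2·atan2(√a, √(1-a))=2.509320084; dist=6371·c=15986.878 ≈ 15986.9 km; running total=54874.4 km
Leg 7 bearing: y=sinΔλ·cosφ2=0.14943665, x=cosφ1·sinφ2-sinφ1·cosφ2·cosΔλ=-0.57177399; θ=atan2(y, x)=165.3530° ≈ 165.4°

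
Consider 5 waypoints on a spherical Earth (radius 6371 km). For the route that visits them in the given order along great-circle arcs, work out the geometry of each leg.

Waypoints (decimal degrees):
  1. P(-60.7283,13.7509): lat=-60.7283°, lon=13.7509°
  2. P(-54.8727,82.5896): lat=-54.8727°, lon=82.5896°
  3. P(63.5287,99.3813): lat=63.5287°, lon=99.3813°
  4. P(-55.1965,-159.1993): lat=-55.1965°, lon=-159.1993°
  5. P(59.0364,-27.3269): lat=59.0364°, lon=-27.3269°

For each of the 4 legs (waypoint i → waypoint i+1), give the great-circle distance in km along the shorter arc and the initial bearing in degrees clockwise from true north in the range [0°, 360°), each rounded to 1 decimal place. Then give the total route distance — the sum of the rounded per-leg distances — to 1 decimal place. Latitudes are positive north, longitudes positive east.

Leg 1: dist=3937.7 km, bearing=112.2°
Leg 2: dist=13245.1 km, bearing=8.5°
Leg 3: dist=15762.7 km, bearing=115.3°
Leg 4: dist=17143.2 km, bearing=61.6°
Total: 50088.7 km

Leg 1: φ1=-1.0599088, φ2=-0.9577093, Δφ=0.1021995, Δλ=1.2014620 rad; a=sin²(Δφ/2)+cosφ1·cosφ2·sin²(Δλ/2)=0.0924978897; c=2·atan2(√a, √(1-a))=0.618059848; dist=6371·c=3937.659 ≈ 3937.7 km; running total=3937.7 km
Leg 1 bearing: y=sinΔλ·cosφ2=0.53659489, x=cosφ1·sinφ2-sinφ1·cosφ2·cosΔλ=-0.21870996; θ=atan2(y, x)=112.1752° ≈ 112.2°
Leg 2: φ1=-0.9577093, φ2=1.1087850, Δφ=2.0664943, Δλ=0.2930705 rad; a=sin²(Δφ/2)+cosφ1·cosφ2·sin²(Δλ/2)=0.7432908741; c=2·atan2(√a, √(1-a))=2.078969120; dist=6371·c=13245.112 ≈ 13245.1 km; running total=17182.8 km
Leg 2 bearing: y=sinΔλ·cosφ2=0.12877395, x=cosφ1·sinφ2-sinφ1·cosφ2·cosΔλ=0.86409228; θ=atan2(y, x)=8.4763° ≈ 8.5°
Leg 3: φ1=1.1087850, φ2=-0.9633607, Δφ=-2.0721456, Δλ=-4.5130829 rad; a=sin²(Δφ/2)+cosφ1·cosφ2·sin²(Δλ/2)=0.8926994135; c=2·atan2(√a, √(1-a))=2.474136510; dist=6371·c=15762.724 ≈ 15762.7 km; running total=32945.5 km
Leg 3 bearing: y=sinΔλ·cosφ2=0.55946500, x=cosφ1·sinφ2-sinφ1·cosφ2·cosΔλ=-0.26485392; θ=atan2(y, x)=115.3331° ≈ 115.3°
Leg 4: φ1=-0.9633607, φ2=1.0303796, Δφ=1.9937402, Δλ=2.3016076 rad; a=sin²(Δφ/2)+cosφ1·cosφ2·sin²(Δλ/2)=0.9500537029; c=2·atan2(√a, √(1-a))=2.690812310; dist=6371·c=17143.165 ≈ 17143.2 km; running total=50088.7 km
Leg 4 bearing: y=sinΔλ·cosφ2=0.38310886, x=cosφ1·sinφ2-sinφ1·cosφ2·cosΔλ=0.20744701; θ=atan2(y, x)=61.5652° ≈ 61.6°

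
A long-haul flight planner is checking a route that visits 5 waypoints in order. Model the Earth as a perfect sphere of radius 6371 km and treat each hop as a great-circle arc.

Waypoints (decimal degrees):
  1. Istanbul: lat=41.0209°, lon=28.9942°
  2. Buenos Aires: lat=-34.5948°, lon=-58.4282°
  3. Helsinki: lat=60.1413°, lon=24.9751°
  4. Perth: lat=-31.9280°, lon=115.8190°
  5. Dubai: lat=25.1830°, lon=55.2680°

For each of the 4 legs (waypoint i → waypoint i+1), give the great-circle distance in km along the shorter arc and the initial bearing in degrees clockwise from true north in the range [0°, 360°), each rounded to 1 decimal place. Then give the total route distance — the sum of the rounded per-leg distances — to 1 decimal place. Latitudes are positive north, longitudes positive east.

Leg 1: φ1=0.7159498, φ2=-0.6037932, Δφ=-1.3197429, Δλ=-1.5258087 rad; a=sin²(Δφ/2)+cosφ1·cosφ2·sin²(Δλ/2)=0.6723576106; c=2·atan2(√a, √(1-a))=1.922731722; dist=6371·c=12249.724 ≈ 12249.7 km; running total=12249.7 km
Leg 1 bearing: y=sinΔλ·cosφ2=-0.82235502, x=cosφ1·sinφ2-sinφ1·cosφ2·cosΔλ=-0.45266282; θ=atan2(y, x)=-118.8305° <0 so +360° → 241.1695° ≈ 241.2°
Leg 2: φ1=-0.6037932, φ2=1.0496637, Δφ=1.6534569, Δλ=1.4556622 rad; a=sin²(Δφ/2)+cosφ1·cosφ2·sin²(Δλ/2)=0.7226596227; c=2·atan2(√a, √(1-a))=2.032327107; dist=6371·c=12947.956 ≈ 12948.0 km; running total=25197.7 km
Leg 2 bearing: y=sinΔλ·cosφ2=0.49456657, x=cosφ1·sinφ2-sinφ1·cosφ2·cosΔλ=0.74638775; θ=atan2(y, x)=33.5290° ≈ 33.5°
Leg 3: φ1=1.0496637, φ2=-0.5572487, Δφ=-1.6069124, Δλ=1.5855252 rad; a=sin²(Δφ/2)+cosφ1·cosφ2·sin²(Δλ/2)=0.7324371641; c=2·atan2(√a, √(1-a))=2.054288991; dist=6371·c=13087.875 ≈ 13087.9 km; running total=38285.6 km
Leg 3 bearing: y=sinΔλ·cosφ2=0.84862128, x=cosφ1·sinφ2-sinφ1·cosφ2·cosΔλ=-0.25245549; θ=atan2(y, x)=106.5672° ≈ 106.6°
Leg 4: φ1=-0.5572487, φ2=0.4395263, Δφ=0.9967750, Δλ=-1.0568143 rad; a=sin²(Δφ/2)+cosφ1·cosφ2·sin²(Δλ/2)=0.4237119840; c=2·atan2(√a, √(1-a))=1.417622025; dist=6371·c=9031.670 ≈ 9031.7 km; running total=47317.3 km
Leg 4 bearing: y=sinΔλ·cosφ2=-0.78802764, x=cosφ1·sinφ2-sinφ1·cosφ2·cosΔλ=0.59643356; θ=atan2(y, x)=-52.8791° <0 so +360° → 307.1209° ≈ 307.1°

Leg 1: dist=12249.7 km, bearing=241.2°
Leg 2: dist=12948.0 km, bearing=33.5°
Leg 3: dist=13087.9 km, bearing=106.6°
Leg 4: dist=9031.7 km, bearing=307.1°
Total: 47317.3 km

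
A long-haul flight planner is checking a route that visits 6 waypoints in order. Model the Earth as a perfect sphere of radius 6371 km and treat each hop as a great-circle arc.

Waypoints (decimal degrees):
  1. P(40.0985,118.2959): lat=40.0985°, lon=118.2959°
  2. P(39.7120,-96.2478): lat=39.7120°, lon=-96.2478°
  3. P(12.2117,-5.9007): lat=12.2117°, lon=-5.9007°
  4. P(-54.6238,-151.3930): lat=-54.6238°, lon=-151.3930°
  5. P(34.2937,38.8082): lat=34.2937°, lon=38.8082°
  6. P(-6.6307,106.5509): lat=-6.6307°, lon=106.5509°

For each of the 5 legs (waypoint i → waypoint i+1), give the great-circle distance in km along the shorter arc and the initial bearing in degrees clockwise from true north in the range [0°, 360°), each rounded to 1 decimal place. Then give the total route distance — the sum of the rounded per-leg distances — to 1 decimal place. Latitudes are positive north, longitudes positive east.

Leg 1: dist=10474.1 km, bearing=25.9°
Leg 2: dist=9173.1 km, bearing=80.3°
Leg 3: dist=14421.9 km, bearing=205.2°
Leg 4: dist=17619.7 km, bearing=203.5°
Leg 5: dist=8425.5 km, bearing=108.5°
Total: 60114.3 km

Leg 1: φ1=0.6998509, φ2=0.6931052, Δφ=-0.0067457, Δλ=-3.7444940 rad; a=sin²(Δφ/2)+cosφ1·cosφ2·sin²(Δλ/2)=0.5365793483; c=2·atan2(√a, √(1-a))=1.644020441; dist=6371·c=10474.054 ≈ 10474.1 km; running total=10474.1 km
Leg 1 bearing: y=sinΔλ·cosφ2=0.43620033, x=cosφ1·sinφ2-sinφ1·cosφ2·cosΔλ=0.89687071; θ=atan2(y, x)=25.9363° ≈ 25.9°
Leg 2: φ1=0.6931052, φ2=0.2131344, Δφ=-0.4799708, Δλ=1.5768544 rad; a=sin²(Δφ/2)+cosφ1·cosφ2·sin²(Δλ/2)=0.4347028565; c=2·atan2(√a, √(1-a))=1.439827950; dist=6371·c=9173.144 ≈ 9173.1 km; running total=19647.2 km
Leg 2 bearing: y=sinΔλ·cosφ2=0.97735479, x=cosφ1·sinφ2-sinφ1·cosφ2·cosΔλ=0.16650151; θ=atan2(y, x)=80.3319° ≈ 80.3°
Leg 3: φ1=0.2131344, φ2=-0.9533652, Δφ=-1.1664995, Δλ=-2.5393197 rad; a=sin²(Δφ/2)+cosφ1·cosφ2·sin²(Δλ/2)=0.8193764726; c=2·atan2(√a, √(1-a))=2.263672710; dist=6371·c=14421.859 ≈ 14421.9 km; running total=34069.1 km
Leg 3 bearing: y=sinΔλ·cosφ2=-0.32798078, x=cosφ1·sinφ2-sinφ1·cosφ2·cosΔλ=-0.69600523; θ=atan2(y, x)=-154.7686° <0 so +360° → 205.2314° ≈ 205.2°
Leg 4: φ1=-0.9533652, φ2=0.5985380, Δφ=1.5519031, Δλ=3.3196372 rad; a=sin²(Δφ/2)+cosφ1·cosφ2·sin²(Δλ/2)=0.9650727704; c=2·atan2(√a, √(1-a))=2.765605335; dist=6371·c=17619.672 ≈ 17619.7 km; running total=51688.8 km
Leg 4 bearing: y=sinΔλ·cosφ2=-0.14631740, x=cosφ1·sinφ2-sinφ1·cosφ2·cosΔλ=-0.33677959; θ=atan2(y, x)=-156.5170° <0 so +360° → 203.4830° ≈ 203.5°
Leg 5: φ1=0.5985380, φ2=-0.1157275, Δφ=-0.7142655, Δλ=1.1823332 rad; a=sin²(Δφ/2)+cosφ1·cosφ2·sin²(Δλ/2)=0.3771153952; c=2·atan2(√a, √(1-a))=1.322483165; dist=6371·c=8425.540 ≈ 8425.5 km; running total=60114.3 km
Leg 5 bearing: y=sinΔλ·cosφ2=0.91930167, x=cosφ1·sinφ2-sinφ1·cosφ2·cosΔλ=-0.30737914; θ=atan2(y, x)=108.4880° ≈ 108.5°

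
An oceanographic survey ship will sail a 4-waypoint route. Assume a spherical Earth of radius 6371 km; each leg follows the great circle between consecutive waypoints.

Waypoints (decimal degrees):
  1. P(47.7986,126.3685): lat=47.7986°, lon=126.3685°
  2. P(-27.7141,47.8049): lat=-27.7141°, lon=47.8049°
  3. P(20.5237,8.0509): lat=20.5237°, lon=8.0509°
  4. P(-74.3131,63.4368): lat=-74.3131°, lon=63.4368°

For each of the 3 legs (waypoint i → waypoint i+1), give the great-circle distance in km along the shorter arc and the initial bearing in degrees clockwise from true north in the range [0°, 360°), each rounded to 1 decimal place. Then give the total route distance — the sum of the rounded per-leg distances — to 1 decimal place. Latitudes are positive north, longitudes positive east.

Leg 1: φ1=0.8342429, φ2=-0.4837023, Δφ=-1.3179452, Δλ=-1.3711935 rad; a=sin²(Δφ/2)+cosφ1·cosφ2·sin²(Δλ/2)=0.6132992187; c=2·atan2(√a, √(1-a))=1.799380177; dist=6371·c=11463.851 ≈ 11463.9 km; running total=11463.9 km
Leg 1 bearing: y=sinΔλ·cosφ2=-0.86770235, x=cosφ1·sinφ2-sinφ1·cosφ2·cosΔλ=-0.44243168; θ=atan2(y, x)=-117.0165° <0 so +360° → 242.9835° ≈ 243.0°
Leg 2: φ1=-0.4837023, φ2=0.3582061, Δφ=0.8419084, Δλ=-0.6938382 rad; a=sin²(Δφ/2)+cosφ1·cosφ2·sin²(Δλ/2)=0.2628234949; c=2·atan2(√a, √(1-a))=1.076567377; dist=6371·c=6858.811 ≈ 6858.8 km; running total=18322.7 km
Leg 2 bearing: y=sinΔλ·cosφ2=-0.59890232, x=cosφ1·sinφ2-sinφ1·cosφ2·cosΔλ=0.64521720; θ=atan2(y, x)=-42.8680° <0 so +360° → 317.1320° ≈ 317.1°
Leg 3: φ1=0.3582061, φ2=-1.2970083, Δφ=-1.6552144, Δλ=0.9666663 rad; a=sin²(Δφ/2)+cosφ1·cosφ2·sin²(Δλ/2)=0.5968482722; c=2·atan2(√a, √(1-a))=1.765724985; dist=6371·c=11249.434 ≈ 11249.4 km; running total=29572.1 km
Leg 3 bearing: y=sinΔλ·cosφ2=0.22252209, x=cosφ1·sinφ2-sinφ1·cosφ2·cosΔλ=-0.95549232; θ=atan2(y, x)=166.8902° ≈ 166.9°

Leg 1: dist=11463.9 km, bearing=243.0°
Leg 2: dist=6858.8 km, bearing=317.1°
Leg 3: dist=11249.4 km, bearing=166.9°
Total: 29572.1 km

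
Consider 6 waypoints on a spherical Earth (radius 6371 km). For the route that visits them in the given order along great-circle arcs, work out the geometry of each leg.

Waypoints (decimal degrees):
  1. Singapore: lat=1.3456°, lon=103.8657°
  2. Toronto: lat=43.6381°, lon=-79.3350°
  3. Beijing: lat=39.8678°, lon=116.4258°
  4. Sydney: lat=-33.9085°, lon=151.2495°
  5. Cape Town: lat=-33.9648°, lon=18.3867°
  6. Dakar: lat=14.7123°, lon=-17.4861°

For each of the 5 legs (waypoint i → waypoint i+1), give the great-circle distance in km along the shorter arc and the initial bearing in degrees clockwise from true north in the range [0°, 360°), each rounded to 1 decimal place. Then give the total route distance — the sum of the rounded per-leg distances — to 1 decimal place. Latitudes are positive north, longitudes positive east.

Leg 1: dist=15003.0 km, bearing=3.3°
Leg 2: dist=10595.9 km, bearing=347.9°
Leg 3: dist=8949.5 km, bearing=151.3°
Leg 4: dist=11009.1 km, bearing=218.0°
Leg 5: dist=6611.6 km, bearing=318.8°
Total: 52169.1 km

Leg 1: φ1=0.0234852, φ2=0.7616285, Δφ=0.7381434, Δλ=-3.1974554 rad; a=sin²(Δφ/2)+cosφ1·cosφ2·sin²(Δλ/2)=0.8530896474; c=2·atan2(√a, √(1-a))=2.354883685; dist=6371·c=15002.964 ≈ 15003.0 km; running total=15003.0 km
Leg 1 bearing: y=sinΔλ·cosφ2=0.04040758, x=cosφ1·sinφ2-sinφ1·cosφ2·cosΔλ=0.70687908; θ=atan2(y, x)=3.2717° ≈ 3.3°
Leg 2: φ1=0.7616285, φ2=0.6958244, Δφ=-0.0658041, Δλ=3.4166705 rad; a=sin²(Δφ/2)+cosφ1·cosφ2·sin²(Δλ/2)=0.5461087723; c=2·atan2(√a, √(1-a))=1.663145078; dist=6371·c=10595.897 ≈ 10595.9 km; running total=25598.9 km
Leg 2 bearing: y=sinΔλ·cosφ2=-0.20847671, x=cosφ1·sinφ2-sinφ1·cosφ2·cosΔλ=0.97367006; θ=atan2(y, x)=-12.0854° <0 so +360° → 347.9146° ≈ 347.9°
Leg 3: φ1=0.6958244, φ2=-0.5918150, Δφ=-1.2876393, Δλ=0.6077882 rad; a=sin²(Δφ/2)+cosφ1·cosφ2·sin²(Δλ/2)=0.4173443301; c=2·atan2(√a, √(1-a))=1.404722641; dist=6371·c=8949.488 ≈ 8949.5 km; running total=34548.4 km
Leg 3 bearing: y=sinΔλ·cosφ2=0.47393390, x=cosφ1·sinφ2-sinφ1·cosφ2·cosΔλ=-0.86490394; θ=atan2(y, x)=151.2790° ≈ 151.3°
Leg 4: φ1=-0.5918150, φ2=-0.5927976, Δφ=-0.0009826, Δλ=-2.3188933 rad; a=sin²(Δφ/2)+cosφ1·cosφ2·sin²(Δλ/2)=0.5782799123; c=2·atan2(√a, √(1-a))=1.728002883; dist=6371·c=11009.106 ≈ 11009.1 km; running total=45557.5 km
Leg 4 bearing: y=sinΔλ·cosφ2=-0.60792356, x=cosφ1·sinφ2-sinφ1·cosφ2·cosΔλ=-0.77840732; θ=atan2(y, x)=-142.0107° <0 so +360° → 217.9893° ≈ 218.0°
Leg 5: φ1=-0.5927976, φ2=0.2567781, Δφ=0.8495757, Δλ=-0.6260985 rad; a=sin²(Δφ/2)+cosφ1·cosφ2·sin²(Δλ/2)=0.2459286271; c=2·atan2(√a, √(1-a))=1.037769318; dist=6371·c=6611.628 ≈ 6611.6 km; running total=52169.1 km
Leg 5 bearing: y=sinΔλ·cosφ2=-0.56677511, x=cosφ1·sinφ2-sinφ1·cosφ2·cosΔλ=0.64850360; θ=atan2(y, x)=-41.1526° <0 so +360° → 318.8474° ≈ 318.8°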